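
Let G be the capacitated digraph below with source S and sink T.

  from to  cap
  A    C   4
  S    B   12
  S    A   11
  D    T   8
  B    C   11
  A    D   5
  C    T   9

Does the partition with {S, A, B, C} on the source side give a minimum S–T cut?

Given cut capacity: 5 + 9 = 14.
Augment S→A→C→T: bottleneck 4, flow now 4.
Augment S→A→D→T: bottleneck 5, flow now 9.
Augment S→B→C→T: bottleneck 5, flow now 14.
No augmenting path remains; maximum flow = 14.
Cut capacity 14 equals the max flow, so it is a minimum cut.

Yes — it is a minimum cut (capacity 14).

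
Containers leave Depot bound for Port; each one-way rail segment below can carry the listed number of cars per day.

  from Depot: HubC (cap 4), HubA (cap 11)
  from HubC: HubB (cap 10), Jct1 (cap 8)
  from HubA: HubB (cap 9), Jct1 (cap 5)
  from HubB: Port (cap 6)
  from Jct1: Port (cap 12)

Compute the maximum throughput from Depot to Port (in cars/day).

15

Augment Depot→HubC→HubB→Port: bottleneck 4, flow now 4.
Augment Depot→HubA→HubB→Port: bottleneck 2, flow now 6.
Augment Depot→HubA→Jct1→Port: bottleneck 5, flow now 11.
Augment Depot→HubA→HubB→HubC→Jct1→Port: bottleneck 4, flow now 15. (uses reverse residual edge)
No augmenting path remains; maximum flow = 15.
In the residual graph, reachable from Depot: {Depot}.
Min-cut edges: Depot→HubC (4), Depot→HubA (11); capacity 4 + 11 = 15.
This cut is saturated, so no flow can exceed 15.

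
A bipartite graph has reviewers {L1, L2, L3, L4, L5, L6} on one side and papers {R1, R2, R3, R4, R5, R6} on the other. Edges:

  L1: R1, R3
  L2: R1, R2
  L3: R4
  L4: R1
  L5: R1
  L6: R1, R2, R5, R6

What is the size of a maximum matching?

Unit-capacity flow: source→left, listed edges, right→sink; max matching = max flow.
Augmenting path L1→R1 (+1); matched 1.
Augmenting path L2→R2 (+1); matched 2.
Augmenting path L3→R4 (+1); matched 3.
Augmenting path L6→R5 (+1); matched 4.
Augmenting path L4→R1→L1→R3 (+1); matched 5.
No augmenting path remains; maximum matching = 5.
König certificate: {L1, L2, L3, L6, R1} is a vertex cover of size 5 (every listed pair touches it), so no matching can be larger.

5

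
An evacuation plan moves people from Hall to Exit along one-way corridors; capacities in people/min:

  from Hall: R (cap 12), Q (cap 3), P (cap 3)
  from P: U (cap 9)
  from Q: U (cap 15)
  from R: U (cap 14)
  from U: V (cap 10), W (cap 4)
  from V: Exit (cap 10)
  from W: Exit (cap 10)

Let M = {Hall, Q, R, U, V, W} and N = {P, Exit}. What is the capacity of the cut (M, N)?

Edges leaving {Hall, Q, R, U, V, W}: Hall→P (3), V→Exit (10), W→Exit (10).
Cut capacity = 3 + 10 + 10 = 23.

23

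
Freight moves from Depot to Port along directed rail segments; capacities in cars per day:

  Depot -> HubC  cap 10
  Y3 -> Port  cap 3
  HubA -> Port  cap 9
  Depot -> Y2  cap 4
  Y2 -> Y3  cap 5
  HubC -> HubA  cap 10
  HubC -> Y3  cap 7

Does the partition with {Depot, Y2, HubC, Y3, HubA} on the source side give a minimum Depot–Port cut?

Given cut capacity: 3 + 9 = 12.
Augment Depot→Y2→Y3→Port: bottleneck 3, flow now 3.
Augment Depot→HubC→HubA→Port: bottleneck 9, flow now 12.
No augmenting path remains; maximum flow = 12.
Cut capacity 12 equals the max flow, so it is a minimum cut.

Yes — it is a minimum cut (capacity 12).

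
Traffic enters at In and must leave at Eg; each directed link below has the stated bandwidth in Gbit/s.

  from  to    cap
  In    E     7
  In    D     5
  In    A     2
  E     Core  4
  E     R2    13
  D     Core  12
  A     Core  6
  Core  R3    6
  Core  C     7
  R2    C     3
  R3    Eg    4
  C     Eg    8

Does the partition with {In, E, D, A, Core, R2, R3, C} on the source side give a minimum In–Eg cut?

Given cut capacity: 4 + 8 = 12.
Augment In→E→Core→R3→Eg: bottleneck 4, flow now 4.
Augment In→E→R2→C→Eg: bottleneck 3, flow now 7.
Augment In→D→Core→C→Eg: bottleneck 5, flow now 12.
No augmenting path remains; maximum flow = 12.
Cut capacity 12 equals the max flow, so it is a minimum cut.

Yes — it is a minimum cut (capacity 12).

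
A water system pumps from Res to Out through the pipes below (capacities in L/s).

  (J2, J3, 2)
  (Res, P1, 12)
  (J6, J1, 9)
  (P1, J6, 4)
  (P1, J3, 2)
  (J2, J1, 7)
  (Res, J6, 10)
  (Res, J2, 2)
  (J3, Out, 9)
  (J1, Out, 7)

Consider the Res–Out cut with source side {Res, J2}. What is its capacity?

Edges leaving {Res, J2}: Res→P1 (12), Res→J6 (10), J2→J1 (7), J2→J3 (2).
Cut capacity = 12 + 10 + 7 + 2 = 31.

31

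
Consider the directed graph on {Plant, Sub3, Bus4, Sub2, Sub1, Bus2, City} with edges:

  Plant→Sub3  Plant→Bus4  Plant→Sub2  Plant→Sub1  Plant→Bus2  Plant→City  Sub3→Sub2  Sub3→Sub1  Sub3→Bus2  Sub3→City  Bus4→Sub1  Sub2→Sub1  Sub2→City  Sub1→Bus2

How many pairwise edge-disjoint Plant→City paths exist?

Assign every edge capacity 1; by Menger, the answer equals the max flow.
Path Plant→City (+1); total 1.
Path Plant→Sub3→City (+1); total 2.
Path Plant→Sub2→City (+1); total 3.
No residual Plant→City path; max flow = 3.
Certifying cut of size 3: {Plant→City, Plant→Sub2, Plant→Sub3}.

3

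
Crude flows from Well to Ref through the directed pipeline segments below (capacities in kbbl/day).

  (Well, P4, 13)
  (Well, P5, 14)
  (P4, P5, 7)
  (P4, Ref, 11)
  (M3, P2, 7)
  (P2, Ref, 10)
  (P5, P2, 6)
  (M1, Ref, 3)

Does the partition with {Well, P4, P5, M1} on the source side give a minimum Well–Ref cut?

Given cut capacity: 11 + 6 + 3 = 20.
Augment Well→P4→Ref: bottleneck 11, flow now 11.
Augment Well→P5→P2→Ref: bottleneck 6, flow now 17.
No augmenting path remains; maximum flow = 17.
In the residual graph, reachable from Well: {Well, P4, P5}.
Min-cut edges: P4→Ref (11), P5→P2 (6); capacity 11 + 6 = 17.
Cut capacity 20 exceeds the max flow 17, so it is not minimum.

No — its capacity is 20, but the minimum cut has capacity 17.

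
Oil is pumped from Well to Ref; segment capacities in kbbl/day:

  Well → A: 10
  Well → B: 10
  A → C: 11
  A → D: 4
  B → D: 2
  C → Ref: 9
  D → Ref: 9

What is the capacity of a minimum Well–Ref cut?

Augment Well→A→C→Ref: bottleneck 9, flow now 9.
Augment Well→A→D→Ref: bottleneck 1, flow now 10.
Augment Well→B→D→Ref: bottleneck 2, flow now 12.
No augmenting path remains; maximum flow = 12.
By max-flow min-cut, the minimum cut capacity equals the max flow.
In the residual graph, reachable from Well: {Well, B}.
Min-cut edges: Well→A (10), B→D (2); capacity 10 + 2 = 12.

12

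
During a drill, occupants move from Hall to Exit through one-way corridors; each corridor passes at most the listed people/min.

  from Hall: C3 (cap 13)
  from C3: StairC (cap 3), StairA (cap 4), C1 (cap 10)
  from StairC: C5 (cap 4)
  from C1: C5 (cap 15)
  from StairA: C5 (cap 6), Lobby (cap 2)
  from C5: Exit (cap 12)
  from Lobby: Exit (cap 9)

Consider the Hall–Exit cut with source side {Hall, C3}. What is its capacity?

Edges leaving {Hall, C3}: C3→StairC (3), C3→C1 (10), C3→StairA (4).
Cut capacity = 3 + 10 + 4 = 17.

17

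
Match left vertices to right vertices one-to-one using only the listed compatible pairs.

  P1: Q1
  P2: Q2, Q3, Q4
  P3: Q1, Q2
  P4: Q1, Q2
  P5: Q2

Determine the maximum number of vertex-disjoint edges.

Unit-capacity flow: source→left, listed edges, right→sink; max matching = max flow.
Augmenting path P1→Q1 (+1); matched 1.
Augmenting path P2→Q2 (+1); matched 2.
Augmenting path P3→Q2→P2→Q3 (+1); matched 3.
No augmenting path remains; maximum matching = 3.
König certificate: {P2, Q1, Q2} is a vertex cover of size 3 (every listed pair touches it), so no matching can be larger.

3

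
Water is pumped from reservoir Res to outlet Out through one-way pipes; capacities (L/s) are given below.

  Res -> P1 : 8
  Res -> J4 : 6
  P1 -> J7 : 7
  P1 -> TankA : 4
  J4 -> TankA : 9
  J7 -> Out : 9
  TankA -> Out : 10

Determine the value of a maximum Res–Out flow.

14

Augment Res→P1→J7→Out: bottleneck 7, flow now 7.
Augment Res→P1→TankA→Out: bottleneck 1, flow now 8.
Augment Res→J4→TankA→Out: bottleneck 6, flow now 14.
No augmenting path remains; maximum flow = 14.
In the residual graph, reachable from Res: {Res}.
Min-cut edges: Res→P1 (8), Res→J4 (6); capacity 8 + 6 = 14.
This cut is saturated, so no flow can exceed 14.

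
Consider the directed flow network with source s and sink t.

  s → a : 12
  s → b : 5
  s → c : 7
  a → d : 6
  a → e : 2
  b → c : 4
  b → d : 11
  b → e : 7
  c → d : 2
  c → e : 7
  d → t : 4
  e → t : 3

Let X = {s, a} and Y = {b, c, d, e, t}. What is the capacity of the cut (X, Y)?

Edges leaving {s, a}: s→b (5), s→c (7), a→d (6), a→e (2).
Cut capacity = 5 + 7 + 6 + 2 = 20.

20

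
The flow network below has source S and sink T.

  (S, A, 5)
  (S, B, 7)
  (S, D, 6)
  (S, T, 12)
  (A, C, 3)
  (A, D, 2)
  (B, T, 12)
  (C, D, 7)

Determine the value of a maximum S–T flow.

Augment S→T: bottleneck 12, flow now 12.
Augment S→B→T: bottleneck 7, flow now 19.
No augmenting path remains; maximum flow = 19.
In the residual graph, reachable from S: {S, A, C, D}.
Min-cut edges: S→B (7), S→T (12); capacity 7 + 12 = 19.
This cut is saturated, so no flow can exceed 19.

19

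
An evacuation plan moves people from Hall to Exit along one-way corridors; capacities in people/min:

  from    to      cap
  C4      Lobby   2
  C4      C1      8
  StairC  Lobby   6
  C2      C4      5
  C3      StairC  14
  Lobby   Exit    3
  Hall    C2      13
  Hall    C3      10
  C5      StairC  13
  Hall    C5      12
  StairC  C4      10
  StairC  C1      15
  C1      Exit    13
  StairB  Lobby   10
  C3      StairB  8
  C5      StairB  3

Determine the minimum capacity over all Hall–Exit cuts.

Augment Hall→C3→StairB→Lobby→Exit: bottleneck 3, flow now 3.
Augment Hall→C3→StairC→C1→Exit: bottleneck 7, flow now 10.
Augment Hall→C2→C4→C1→Exit: bottleneck 5, flow now 15.
Augment Hall→C5→StairC→C1→Exit: bottleneck 1, flow now 16.
No augmenting path remains; maximum flow = 16.
By max-flow min-cut, the minimum cut capacity equals the max flow.
In the residual graph, reachable from Hall: {Hall, C3, C2, C5, StairB, StairC, C4, C1, Lobby}.
Min-cut edges: C1→Exit (13), Lobby→Exit (3); capacity 13 + 3 = 16.

16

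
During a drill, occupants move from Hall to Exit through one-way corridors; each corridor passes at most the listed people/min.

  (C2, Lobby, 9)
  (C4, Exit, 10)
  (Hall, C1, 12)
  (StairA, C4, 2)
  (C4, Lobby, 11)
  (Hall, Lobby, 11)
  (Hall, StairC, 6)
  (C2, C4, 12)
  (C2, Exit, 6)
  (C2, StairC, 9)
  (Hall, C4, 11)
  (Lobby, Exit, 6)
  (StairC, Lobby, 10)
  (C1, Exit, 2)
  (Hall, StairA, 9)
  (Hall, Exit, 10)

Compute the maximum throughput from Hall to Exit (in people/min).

Augment Hall→Exit: bottleneck 10, flow now 10.
Augment Hall→C4→Exit: bottleneck 10, flow now 20.
Augment Hall→C1→Exit: bottleneck 2, flow now 22.
Augment Hall→Lobby→Exit: bottleneck 6, flow now 28.
No augmenting path remains; maximum flow = 28.
In the residual graph, reachable from Hall: {Hall, StairA, C4, StairC, C1, Lobby}.
Min-cut edges: Hall→Exit (10), C4→Exit (10), C1→Exit (2), Lobby→Exit (6); capacity 10 + 10 + 2 + 6 = 28.
This cut is saturated, so no flow can exceed 28.

28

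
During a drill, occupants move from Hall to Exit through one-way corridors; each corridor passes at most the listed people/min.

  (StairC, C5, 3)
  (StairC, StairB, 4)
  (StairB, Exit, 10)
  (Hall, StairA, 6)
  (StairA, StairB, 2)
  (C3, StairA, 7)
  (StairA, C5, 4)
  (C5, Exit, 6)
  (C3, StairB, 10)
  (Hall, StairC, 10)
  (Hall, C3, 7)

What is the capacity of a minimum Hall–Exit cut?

16

Augment Hall→StairC→StairB→Exit: bottleneck 4, flow now 4.
Augment Hall→StairC→C5→Exit: bottleneck 3, flow now 7.
Augment Hall→C3→StairB→Exit: bottleneck 6, flow now 13.
Augment Hall→StairA→C5→Exit: bottleneck 3, flow now 16.
No augmenting path remains; maximum flow = 16.
By max-flow min-cut, the minimum cut capacity equals the max flow.
In the residual graph, reachable from Hall: {Hall, StairC, C3, StairA, StairB, C5}.
Min-cut edges: StairB→Exit (10), C5→Exit (6); capacity 10 + 6 = 16.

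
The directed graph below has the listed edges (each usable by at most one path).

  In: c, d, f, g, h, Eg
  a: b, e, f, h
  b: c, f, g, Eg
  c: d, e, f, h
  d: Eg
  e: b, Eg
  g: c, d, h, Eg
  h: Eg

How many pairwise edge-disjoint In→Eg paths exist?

5

Assign every edge capacity 1; by Menger, the answer equals the max flow.
Path In→Eg (+1); total 1.
Path In→d→Eg (+1); total 2.
Path In→g→Eg (+1); total 3.
Path In→h→Eg (+1); total 4.
Path In→c→e→Eg (+1); total 5.
No residual In→Eg path; max flow = 5.
Certifying cut of size 5: {In→Eg, In→c, In→d, In→g, In→h}.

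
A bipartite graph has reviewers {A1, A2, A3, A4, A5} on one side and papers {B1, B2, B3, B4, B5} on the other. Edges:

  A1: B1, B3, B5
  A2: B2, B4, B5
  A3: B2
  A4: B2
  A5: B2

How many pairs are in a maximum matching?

Unit-capacity flow: source→left, listed edges, right→sink; max matching = max flow.
Augmenting path A1→B1 (+1); matched 1.
Augmenting path A2→B2 (+1); matched 2.
Augmenting path A3→B2→A2→B4 (+1); matched 3.
No augmenting path remains; maximum matching = 3.
König certificate: {A1, A2, B2} is a vertex cover of size 3 (every listed pair touches it), so no matching can be larger.

3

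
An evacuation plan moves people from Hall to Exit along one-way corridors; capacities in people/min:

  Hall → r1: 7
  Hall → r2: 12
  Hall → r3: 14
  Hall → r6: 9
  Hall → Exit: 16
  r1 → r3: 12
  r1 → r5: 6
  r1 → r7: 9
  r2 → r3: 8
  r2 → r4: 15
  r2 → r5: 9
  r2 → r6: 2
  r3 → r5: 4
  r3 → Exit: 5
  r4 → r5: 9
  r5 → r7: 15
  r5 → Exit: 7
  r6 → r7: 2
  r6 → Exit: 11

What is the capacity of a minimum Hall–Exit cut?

Augment Hall→Exit: bottleneck 16, flow now 16.
Augment Hall→r3→Exit: bottleneck 5, flow now 21.
Augment Hall→r6→Exit: bottleneck 9, flow now 30.
Augment Hall→r1→r5→Exit: bottleneck 6, flow now 36.
Augment Hall→r2→r5→Exit: bottleneck 1, flow now 37.
Augment Hall→r2→r6→Exit: bottleneck 2, flow now 39.
No augmenting path remains; maximum flow = 39.
By max-flow min-cut, the minimum cut capacity equals the max flow.
In the residual graph, reachable from Hall: {Hall, r1, r2, r3, r4, r5, r7}.
Min-cut edges: Hall→r6 (9), Hall→Exit (16), r2→r6 (2), r3→Exit (5), r5→Exit (7); capacity 9 + 16 + 2 + 5 + 7 = 39.

39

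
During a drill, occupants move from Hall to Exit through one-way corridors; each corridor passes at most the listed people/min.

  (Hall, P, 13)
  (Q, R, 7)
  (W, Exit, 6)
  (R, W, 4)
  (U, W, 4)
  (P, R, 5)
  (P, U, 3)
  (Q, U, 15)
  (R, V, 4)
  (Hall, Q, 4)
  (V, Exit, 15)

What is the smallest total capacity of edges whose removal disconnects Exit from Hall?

10

Augment Hall→P→R→V→Exit: bottleneck 4, flow now 4.
Augment Hall→P→R→W→Exit: bottleneck 1, flow now 5.
Augment Hall→P→U→W→Exit: bottleneck 3, flow now 8.
Augment Hall→Q→R→W→Exit: bottleneck 2, flow now 10.
No augmenting path remains; maximum flow = 10.
By max-flow min-cut, the minimum cut capacity equals the max flow.
In the residual graph, reachable from Hall: {Hall, P, Q, R, U, W}.
Min-cut edges: R→V (4), W→Exit (6); capacity 4 + 6 = 10.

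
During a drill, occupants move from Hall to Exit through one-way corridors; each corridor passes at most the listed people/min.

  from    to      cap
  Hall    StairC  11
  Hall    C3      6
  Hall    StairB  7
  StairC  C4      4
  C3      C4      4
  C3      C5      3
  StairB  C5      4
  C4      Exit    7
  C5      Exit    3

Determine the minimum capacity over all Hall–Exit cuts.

10

Augment Hall→StairC→C4→Exit: bottleneck 4, flow now 4.
Augment Hall→C3→C4→Exit: bottleneck 3, flow now 7.
Augment Hall→C3→C5→Exit: bottleneck 3, flow now 10.
No augmenting path remains; maximum flow = 10.
By max-flow min-cut, the minimum cut capacity equals the max flow.
In the residual graph, reachable from Hall: {Hall, StairC, C3, StairB, C4, C5}.
Min-cut edges: C4→Exit (7), C5→Exit (3); capacity 7 + 3 = 10.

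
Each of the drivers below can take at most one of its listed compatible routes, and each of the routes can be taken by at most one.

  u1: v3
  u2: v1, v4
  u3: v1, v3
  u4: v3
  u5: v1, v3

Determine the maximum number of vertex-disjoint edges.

3

Unit-capacity flow: source→left, listed edges, right→sink; max matching = max flow.
Augmenting path u1→v3 (+1); matched 1.
Augmenting path u2→v1 (+1); matched 2.
Augmenting path u3→v1→u2→v4 (+1); matched 3.
No augmenting path remains; maximum matching = 3.
König certificate: {u2, v1, v3} is a vertex cover of size 3 (every listed pair touches it), so no matching can be larger.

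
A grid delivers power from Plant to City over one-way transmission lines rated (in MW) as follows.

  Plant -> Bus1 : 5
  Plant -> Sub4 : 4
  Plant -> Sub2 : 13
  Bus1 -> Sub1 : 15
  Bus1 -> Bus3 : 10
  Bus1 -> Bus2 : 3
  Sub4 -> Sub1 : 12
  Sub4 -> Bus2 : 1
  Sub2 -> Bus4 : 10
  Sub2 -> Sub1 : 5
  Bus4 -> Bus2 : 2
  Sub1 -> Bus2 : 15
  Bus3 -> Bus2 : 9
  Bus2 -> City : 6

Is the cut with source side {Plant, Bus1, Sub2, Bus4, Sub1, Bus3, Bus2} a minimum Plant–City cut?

No — its capacity is 10, but the minimum cut has capacity 6.

Given cut capacity: 4 + 6 = 10.
Augment Plant→Bus1→Bus2→City: bottleneck 3, flow now 3.
Augment Plant→Sub4→Bus2→City: bottleneck 1, flow now 4.
Augment Plant→Bus1→Sub1→Bus2→City: bottleneck 2, flow now 6.
No augmenting path remains; maximum flow = 6.
In the residual graph, reachable from Plant: {Plant, Bus1, Sub4, Sub2, Bus4, Sub1, Bus3, Bus2}.
Min-cut edges: Bus2→City (6); capacity 6 = 6.
Cut capacity 10 exceeds the max flow 6, so it is not minimum.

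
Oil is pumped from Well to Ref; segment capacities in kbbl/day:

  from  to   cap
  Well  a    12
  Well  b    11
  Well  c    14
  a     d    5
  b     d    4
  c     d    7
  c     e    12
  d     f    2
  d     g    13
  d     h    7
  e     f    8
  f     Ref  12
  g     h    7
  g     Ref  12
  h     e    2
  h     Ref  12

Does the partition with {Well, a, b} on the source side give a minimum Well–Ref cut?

Yes — it is a minimum cut (capacity 23).

Given cut capacity: 14 + 5 + 4 = 23.
Augment Well→a→d→f→Ref: bottleneck 2, flow now 2.
Augment Well→a→d→g→Ref: bottleneck 3, flow now 5.
Augment Well→b→d→g→Ref: bottleneck 4, flow now 9.
Augment Well→c→d→g→Ref: bottleneck 5, flow now 14.
Augment Well→c→d→h→Ref: bottleneck 2, flow now 16.
Augment Well→c→e→f→Ref: bottleneck 7, flow now 23.
No augmenting path remains; maximum flow = 23.
Cut capacity 23 equals the max flow, so it is a minimum cut.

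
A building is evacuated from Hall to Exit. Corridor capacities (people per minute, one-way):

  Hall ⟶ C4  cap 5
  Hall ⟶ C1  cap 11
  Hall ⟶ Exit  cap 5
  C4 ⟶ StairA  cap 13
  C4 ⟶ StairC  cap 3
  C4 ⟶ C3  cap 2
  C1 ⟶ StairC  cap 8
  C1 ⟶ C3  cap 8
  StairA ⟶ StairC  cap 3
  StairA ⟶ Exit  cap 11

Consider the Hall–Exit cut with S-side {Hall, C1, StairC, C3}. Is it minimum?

Given cut capacity: 5 + 5 = 10.
Augment Hall→Exit: bottleneck 5, flow now 5.
Augment Hall→C4→StairA→Exit: bottleneck 5, flow now 10.
No augmenting path remains; maximum flow = 10.
Cut capacity 10 equals the max flow, so it is a minimum cut.

Yes — it is a minimum cut (capacity 10).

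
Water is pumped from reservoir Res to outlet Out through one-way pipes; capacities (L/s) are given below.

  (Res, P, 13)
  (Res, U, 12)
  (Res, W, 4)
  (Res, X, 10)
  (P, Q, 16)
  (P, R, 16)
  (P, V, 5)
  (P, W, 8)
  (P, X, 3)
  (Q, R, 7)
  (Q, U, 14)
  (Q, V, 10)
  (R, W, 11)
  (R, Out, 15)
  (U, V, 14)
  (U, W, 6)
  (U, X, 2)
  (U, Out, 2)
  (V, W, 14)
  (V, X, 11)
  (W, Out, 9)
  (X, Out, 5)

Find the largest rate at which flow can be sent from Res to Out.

29

Augment Res→U→Out: bottleneck 2, flow now 2.
Augment Res→W→Out: bottleneck 4, flow now 6.
Augment Res→X→Out: bottleneck 5, flow now 11.
Augment Res→P→R→Out: bottleneck 13, flow now 24.
Augment Res→U→W→Out: bottleneck 5, flow now 29.
No augmenting path remains; maximum flow = 29.
In the residual graph, reachable from Res: {Res, U, V, W, X}.
Min-cut edges: Res→P (13), U→Out (2), W→Out (9), X→Out (5); capacity 13 + 2 + 9 + 5 = 29.
This cut is saturated, so no flow can exceed 29.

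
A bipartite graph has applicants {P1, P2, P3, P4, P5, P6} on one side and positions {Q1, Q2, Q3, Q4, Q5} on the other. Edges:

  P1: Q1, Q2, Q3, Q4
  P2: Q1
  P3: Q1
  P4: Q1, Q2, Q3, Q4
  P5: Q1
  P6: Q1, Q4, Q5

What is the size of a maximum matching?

Unit-capacity flow: source→left, listed edges, right→sink; max matching = max flow.
Augmenting path P1→Q1 (+1); matched 1.
Augmenting path P4→Q2 (+1); matched 2.
Augmenting path P6→Q4 (+1); matched 3.
Augmenting path P2→Q1→P1→Q3 (+1); matched 4.
No augmenting path remains; maximum matching = 4.
König certificate: {P1, P4, P6, Q1} is a vertex cover of size 4 (every listed pair touches it), so no matching can be larger.

4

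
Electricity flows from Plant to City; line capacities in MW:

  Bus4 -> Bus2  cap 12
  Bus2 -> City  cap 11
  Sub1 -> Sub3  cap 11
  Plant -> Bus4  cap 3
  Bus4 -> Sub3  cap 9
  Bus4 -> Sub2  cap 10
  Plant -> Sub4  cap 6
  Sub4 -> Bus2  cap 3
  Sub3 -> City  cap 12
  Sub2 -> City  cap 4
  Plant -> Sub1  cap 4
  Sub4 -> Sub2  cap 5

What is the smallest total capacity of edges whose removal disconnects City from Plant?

13

Augment Plant→Bus4→Sub2→City: bottleneck 3, flow now 3.
Augment Plant→Sub1→Sub3→City: bottleneck 4, flow now 7.
Augment Plant→Sub4→Sub2→City: bottleneck 1, flow now 8.
Augment Plant→Sub4→Bus2→City: bottleneck 3, flow now 11.
Augment Plant→Sub4→Sub2→Bus4→Sub3→City: bottleneck 2, flow now 13. (uses reverse residual edge)
No augmenting path remains; maximum flow = 13.
By max-flow min-cut, the minimum cut capacity equals the max flow.
In the residual graph, reachable from Plant: {Plant}.
Min-cut edges: Plant→Bus4 (3), Plant→Sub1 (4), Plant→Sub4 (6); capacity 3 + 4 + 6 = 13.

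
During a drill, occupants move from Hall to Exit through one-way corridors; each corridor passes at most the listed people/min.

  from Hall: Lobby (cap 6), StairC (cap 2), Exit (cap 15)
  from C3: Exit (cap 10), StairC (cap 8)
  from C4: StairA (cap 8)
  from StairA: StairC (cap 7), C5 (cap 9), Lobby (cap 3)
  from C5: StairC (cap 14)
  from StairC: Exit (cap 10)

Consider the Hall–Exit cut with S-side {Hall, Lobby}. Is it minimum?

Given cut capacity: 2 + 15 = 17.
Augment Hall→Exit: bottleneck 15, flow now 15.
Augment Hall→StairC→Exit: bottleneck 2, flow now 17.
No augmenting path remains; maximum flow = 17.
Cut capacity 17 equals the max flow, so it is a minimum cut.

Yes — it is a minimum cut (capacity 17).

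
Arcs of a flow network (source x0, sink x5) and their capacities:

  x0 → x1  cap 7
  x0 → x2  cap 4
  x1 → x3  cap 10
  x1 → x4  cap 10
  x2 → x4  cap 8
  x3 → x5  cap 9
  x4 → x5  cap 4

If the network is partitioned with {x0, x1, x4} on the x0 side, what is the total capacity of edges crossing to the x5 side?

Edges leaving {x0, x1, x4}: x0→x2 (4), x1→x3 (10), x4→x5 (4).
Cut capacity = 4 + 10 + 4 = 18.

18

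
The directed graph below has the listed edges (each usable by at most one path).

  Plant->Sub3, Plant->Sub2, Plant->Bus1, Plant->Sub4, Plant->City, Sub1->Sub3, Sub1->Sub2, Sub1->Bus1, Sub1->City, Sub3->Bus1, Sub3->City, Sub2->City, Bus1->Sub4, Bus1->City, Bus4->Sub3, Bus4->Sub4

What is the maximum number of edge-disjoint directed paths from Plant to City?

Assign every edge capacity 1; by Menger, the answer equals the max flow.
Path Plant→City (+1); total 1.
Path Plant→Sub3→City (+1); total 2.
Path Plant→Sub2→City (+1); total 3.
Path Plant→Bus1→City (+1); total 4.
No residual Plant→City path; max flow = 4.
Certifying cut of size 4: {Plant→Bus1, Plant→City, Plant→Sub2, Plant→Sub3}.

4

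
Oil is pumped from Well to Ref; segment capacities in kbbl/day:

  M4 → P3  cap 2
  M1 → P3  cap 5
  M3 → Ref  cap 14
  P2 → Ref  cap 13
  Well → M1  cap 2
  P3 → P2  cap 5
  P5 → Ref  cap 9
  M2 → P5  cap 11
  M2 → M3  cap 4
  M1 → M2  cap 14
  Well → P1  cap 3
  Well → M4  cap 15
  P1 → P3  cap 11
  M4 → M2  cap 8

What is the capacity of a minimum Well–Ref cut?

15

Augment Well→P1→P3→P2→Ref: bottleneck 3, flow now 3.
Augment Well→M4→P3→P2→Ref: bottleneck 2, flow now 5.
Augment Well→M4→M2→P5→Ref: bottleneck 8, flow now 13.
Augment Well→M1→M2→P5→Ref: bottleneck 1, flow now 14.
Augment Well→M1→M2→M3→Ref: bottleneck 1, flow now 15.
No augmenting path remains; maximum flow = 15.
By max-flow min-cut, the minimum cut capacity equals the max flow.
In the residual graph, reachable from Well: {Well, M4}.
Min-cut edges: Well→P1 (3), Well→M1 (2), M4→P3 (2), M4→M2 (8); capacity 3 + 2 + 2 + 8 = 15.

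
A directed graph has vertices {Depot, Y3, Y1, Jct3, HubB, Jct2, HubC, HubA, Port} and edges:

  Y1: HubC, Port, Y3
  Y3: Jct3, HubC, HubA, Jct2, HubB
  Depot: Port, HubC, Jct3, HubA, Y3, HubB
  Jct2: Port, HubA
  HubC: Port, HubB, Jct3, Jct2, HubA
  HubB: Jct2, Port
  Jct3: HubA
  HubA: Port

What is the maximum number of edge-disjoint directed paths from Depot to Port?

Assign every edge capacity 1; by Menger, the answer equals the max flow.
Path Depot→Port (+1); total 1.
Path Depot→HubB→Port (+1); total 2.
Path Depot→HubC→Port (+1); total 3.
Path Depot→HubA→Port (+1); total 4.
Path Depot→Y3→Jct2→Port (+1); total 5.
No residual Depot→Port path; max flow = 5.
Certifying cut of size 5: {Depot→HubB, Depot→HubC, Depot→Port, Depot→Y3, HubA→Port}.

5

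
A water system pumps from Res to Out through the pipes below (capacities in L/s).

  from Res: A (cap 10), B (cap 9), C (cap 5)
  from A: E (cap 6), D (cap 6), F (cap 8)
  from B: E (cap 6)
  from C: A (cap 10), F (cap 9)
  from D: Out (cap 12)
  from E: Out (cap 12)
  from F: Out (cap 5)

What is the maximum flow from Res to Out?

Augment Res→A→D→Out: bottleneck 6, flow now 6.
Augment Res→A→E→Out: bottleneck 4, flow now 10.
Augment Res→B→E→Out: bottleneck 6, flow now 16.
Augment Res→C→F→Out: bottleneck 5, flow now 21.
No augmenting path remains; maximum flow = 21.
In the residual graph, reachable from Res: {Res, B}.
Min-cut edges: Res→A (10), Res→C (5), B→E (6); capacity 10 + 5 + 6 = 21.
This cut is saturated, so no flow can exceed 21.

21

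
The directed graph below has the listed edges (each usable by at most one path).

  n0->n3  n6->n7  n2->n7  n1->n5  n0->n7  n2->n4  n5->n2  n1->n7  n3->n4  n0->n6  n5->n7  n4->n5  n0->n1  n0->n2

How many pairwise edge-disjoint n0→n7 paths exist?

Assign every edge capacity 1; by Menger, the answer equals the max flow.
Path n0→n7 (+1); total 1.
Path n0→n1→n7 (+1); total 2.
Path n0→n2→n7 (+1); total 3.
Path n0→n6→n7 (+1); total 4.
Path n0→n3→n4→n5→n7 (+1); total 5.
No residual n0→n7 path; max flow = 5.
Certifying cut of size 5: {n0→n1, n0→n2, n0→n3, n0→n6, n0→n7}.

5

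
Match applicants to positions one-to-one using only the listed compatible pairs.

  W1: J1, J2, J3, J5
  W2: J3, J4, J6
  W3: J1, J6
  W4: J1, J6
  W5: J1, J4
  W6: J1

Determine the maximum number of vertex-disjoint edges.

5

Unit-capacity flow: source→left, listed edges, right→sink; max matching = max flow.
Augmenting path W1→J1 (+1); matched 1.
Augmenting path W2→J3 (+1); matched 2.
Augmenting path W3→J6 (+1); matched 3.
Augmenting path W5→J4 (+1); matched 4.
Augmenting path W4→J1→W1→J2 (+1); matched 5.
No augmenting path remains; maximum matching = 5.
König certificate: {W1, W2, W5, J1, J6} is a vertex cover of size 5 (every listed pair touches it), so no matching can be larger.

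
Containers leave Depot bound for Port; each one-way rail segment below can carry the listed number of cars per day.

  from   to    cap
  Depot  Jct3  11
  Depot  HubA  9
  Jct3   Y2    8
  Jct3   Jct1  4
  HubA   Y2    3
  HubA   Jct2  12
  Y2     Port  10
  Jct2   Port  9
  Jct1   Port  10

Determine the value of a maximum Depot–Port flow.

20

Augment Depot→Jct3→Y2→Port: bottleneck 8, flow now 8.
Augment Depot→Jct3→Jct1→Port: bottleneck 3, flow now 11.
Augment Depot→HubA→Y2→Port: bottleneck 2, flow now 13.
Augment Depot→HubA→Jct2→Port: bottleneck 7, flow now 20.
No augmenting path remains; maximum flow = 20.
In the residual graph, reachable from Depot: {Depot}.
Min-cut edges: Depot→Jct3 (11), Depot→HubA (9); capacity 11 + 9 = 20.
This cut is saturated, so no flow can exceed 20.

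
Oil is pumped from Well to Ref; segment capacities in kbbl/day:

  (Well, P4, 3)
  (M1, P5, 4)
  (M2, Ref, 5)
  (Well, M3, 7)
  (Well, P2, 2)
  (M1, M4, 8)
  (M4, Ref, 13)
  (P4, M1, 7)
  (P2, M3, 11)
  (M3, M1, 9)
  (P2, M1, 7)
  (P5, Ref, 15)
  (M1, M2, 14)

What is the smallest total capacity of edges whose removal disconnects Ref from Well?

12

Augment Well→P4→M1→M2→Ref: bottleneck 3, flow now 3.
Augment Well→M3→M1→M2→Ref: bottleneck 2, flow now 5.
Augment Well→M3→M1→M4→Ref: bottleneck 5, flow now 10.
Augment Well→P2→M1→M4→Ref: bottleneck 2, flow now 12.
No augmenting path remains; maximum flow = 12.
By max-flow min-cut, the minimum cut capacity equals the max flow.
In the residual graph, reachable from Well: {Well}.
Min-cut edges: Well→P4 (3), Well→M3 (7), Well→P2 (2); capacity 3 + 7 + 2 = 12.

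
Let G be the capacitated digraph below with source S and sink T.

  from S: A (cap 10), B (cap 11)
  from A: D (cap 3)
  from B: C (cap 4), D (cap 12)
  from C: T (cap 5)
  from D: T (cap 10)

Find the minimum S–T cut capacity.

Augment S→A→D→T: bottleneck 3, flow now 3.
Augment S→B→C→T: bottleneck 4, flow now 7.
Augment S→B→D→T: bottleneck 7, flow now 14.
No augmenting path remains; maximum flow = 14.
By max-flow min-cut, the minimum cut capacity equals the max flow.
In the residual graph, reachable from S: {S, A}.
Min-cut edges: S→B (11), A→D (3); capacity 11 + 3 = 14.

14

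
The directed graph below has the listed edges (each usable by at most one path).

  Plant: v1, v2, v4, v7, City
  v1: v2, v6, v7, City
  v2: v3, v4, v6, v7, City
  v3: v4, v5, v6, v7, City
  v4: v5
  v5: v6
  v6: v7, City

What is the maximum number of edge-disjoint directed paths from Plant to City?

Assign every edge capacity 1; by Menger, the answer equals the max flow.
Path Plant→City (+1); total 1.
Path Plant→v1→City (+1); total 2.
Path Plant→v2→City (+1); total 3.
Path Plant→v4→v5→v6→City (+1); total 4.
No residual Plant→City path; max flow = 4.
Certifying cut of size 4: {Plant→City, Plant→v1, Plant→v2, Plant→v4}.

4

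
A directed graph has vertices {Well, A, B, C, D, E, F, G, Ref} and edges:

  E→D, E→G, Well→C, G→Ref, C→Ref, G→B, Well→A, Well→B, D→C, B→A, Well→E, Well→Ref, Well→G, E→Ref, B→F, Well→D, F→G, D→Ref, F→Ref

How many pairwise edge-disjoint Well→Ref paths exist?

6

Assign every edge capacity 1; by Menger, the answer equals the max flow.
Path Well→Ref (+1); total 1.
Path Well→C→Ref (+1); total 2.
Path Well→D→Ref (+1); total 3.
Path Well→E→Ref (+1); total 4.
Path Well→G→Ref (+1); total 5.
Path Well→B→F→Ref (+1); total 6.
No residual Well→Ref path; max flow = 6.
Certifying cut of size 6: {Well→B, Well→C, Well→D, Well→E, Well→G, Well→Ref}.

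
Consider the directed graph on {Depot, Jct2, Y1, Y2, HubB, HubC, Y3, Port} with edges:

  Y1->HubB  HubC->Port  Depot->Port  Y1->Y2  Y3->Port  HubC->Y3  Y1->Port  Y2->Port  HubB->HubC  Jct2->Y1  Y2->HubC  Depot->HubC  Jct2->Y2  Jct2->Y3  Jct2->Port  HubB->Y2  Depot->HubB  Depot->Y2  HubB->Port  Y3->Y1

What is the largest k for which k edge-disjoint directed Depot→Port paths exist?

4

Assign every edge capacity 1; by Menger, the answer equals the max flow.
Path Depot→Port (+1); total 1.
Path Depot→Y2→Port (+1); total 2.
Path Depot→HubB→Port (+1); total 3.
Path Depot→HubC→Port (+1); total 4.
No residual Depot→Port path; max flow = 4.
Certifying cut of size 4: {Depot→HubB, Depot→HubC, Depot→Port, Depot→Y2}.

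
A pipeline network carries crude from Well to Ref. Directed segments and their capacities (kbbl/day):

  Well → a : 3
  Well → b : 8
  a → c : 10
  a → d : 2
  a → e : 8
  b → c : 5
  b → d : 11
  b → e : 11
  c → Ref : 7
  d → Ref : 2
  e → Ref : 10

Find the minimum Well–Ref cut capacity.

11

Augment Well→a→c→Ref: bottleneck 3, flow now 3.
Augment Well→b→c→Ref: bottleneck 4, flow now 7.
Augment Well→b→d→Ref: bottleneck 2, flow now 9.
Augment Well→b→e→Ref: bottleneck 2, flow now 11.
No augmenting path remains; maximum flow = 11.
By max-flow min-cut, the minimum cut capacity equals the max flow.
In the residual graph, reachable from Well: {Well}.
Min-cut edges: Well→a (3), Well→b (8); capacity 3 + 8 = 11.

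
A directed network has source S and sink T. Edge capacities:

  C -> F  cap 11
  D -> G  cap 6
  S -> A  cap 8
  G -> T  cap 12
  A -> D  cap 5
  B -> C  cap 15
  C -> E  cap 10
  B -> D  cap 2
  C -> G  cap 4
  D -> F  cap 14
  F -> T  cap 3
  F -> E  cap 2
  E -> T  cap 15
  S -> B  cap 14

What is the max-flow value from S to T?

Augment S→A→D→F→T: bottleneck 3, flow now 3.
Augment S→A→D→G→T: bottleneck 2, flow now 5.
Augment S→B→C→E→T: bottleneck 10, flow now 15.
Augment S→B→C→G→T: bottleneck 4, flow now 19.
No augmenting path remains; maximum flow = 19.
In the residual graph, reachable from S: {S, A}.
Min-cut edges: S→B (14), A→D (5); capacity 14 + 5 = 19.
This cut is saturated, so no flow can exceed 19.

19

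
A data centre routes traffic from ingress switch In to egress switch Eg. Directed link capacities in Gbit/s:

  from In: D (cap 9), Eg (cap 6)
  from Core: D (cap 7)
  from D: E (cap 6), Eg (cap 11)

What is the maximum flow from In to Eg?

Augment In→Eg: bottleneck 6, flow now 6.
Augment In→D→Eg: bottleneck 9, flow now 15.
No augmenting path remains; maximum flow = 15.
In the residual graph, reachable from In: {In}.
Min-cut edges: In→D (9), In→Eg (6); capacity 9 + 6 = 15.
This cut is saturated, so no flow can exceed 15.

15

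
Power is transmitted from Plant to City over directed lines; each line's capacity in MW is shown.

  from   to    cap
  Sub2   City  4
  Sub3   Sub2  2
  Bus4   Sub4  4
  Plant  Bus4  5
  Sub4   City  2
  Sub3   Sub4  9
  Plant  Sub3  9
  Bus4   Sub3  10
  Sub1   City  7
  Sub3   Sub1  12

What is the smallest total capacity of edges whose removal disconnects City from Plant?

11

Augment Plant→Bus4→Sub4→City: bottleneck 2, flow now 2.
Augment Plant→Sub3→Sub1→City: bottleneck 7, flow now 9.
Augment Plant→Sub3→Sub2→City: bottleneck 2, flow now 11.
No augmenting path remains; maximum flow = 11.
By max-flow min-cut, the minimum cut capacity equals the max flow.
In the residual graph, reachable from Plant: {Plant, Bus4, Sub3, Sub1, Sub4}.
Min-cut edges: Sub3→Sub2 (2), Sub1→City (7), Sub4→City (2); capacity 2 + 7 + 2 = 11.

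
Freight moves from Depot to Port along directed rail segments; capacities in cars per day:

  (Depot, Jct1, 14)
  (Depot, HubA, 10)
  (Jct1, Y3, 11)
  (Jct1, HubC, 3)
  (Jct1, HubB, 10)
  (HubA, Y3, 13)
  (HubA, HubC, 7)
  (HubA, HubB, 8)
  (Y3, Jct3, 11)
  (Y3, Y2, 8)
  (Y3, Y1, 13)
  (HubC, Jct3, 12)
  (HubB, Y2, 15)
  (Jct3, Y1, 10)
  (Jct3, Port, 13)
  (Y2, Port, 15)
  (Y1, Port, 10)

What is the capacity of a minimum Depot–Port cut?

24

Augment Depot→Jct1→Y3→Jct3→Port: bottleneck 11, flow now 11.
Augment Depot→Jct1→HubC→Jct3→Port: bottleneck 2, flow now 13.
Augment Depot→Jct1→HubB→Y2→Port: bottleneck 1, flow now 14.
Augment Depot→HubA→Y3→Y2→Port: bottleneck 8, flow now 22.
Augment Depot→HubA→Y3→Y1→Port: bottleneck 2, flow now 24.
No augmenting path remains; maximum flow = 24.
By max-flow min-cut, the minimum cut capacity equals the max flow.
In the residual graph, reachable from Depot: {Depot}.
Min-cut edges: Depot→Jct1 (14), Depot→HubA (10); capacity 14 + 10 = 24.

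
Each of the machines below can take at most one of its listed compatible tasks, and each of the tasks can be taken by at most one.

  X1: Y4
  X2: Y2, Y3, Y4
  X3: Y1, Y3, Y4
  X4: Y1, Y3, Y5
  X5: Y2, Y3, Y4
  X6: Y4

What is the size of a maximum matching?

Unit-capacity flow: source→left, listed edges, right→sink; max matching = max flow.
Augmenting path X1→Y4 (+1); matched 1.
Augmenting path X2→Y2 (+1); matched 2.
Augmenting path X3→Y1 (+1); matched 3.
Augmenting path X4→Y3 (+1); matched 4.
Augmenting path X5→Y3→X4→Y5 (+1); matched 5.
No augmenting path remains; maximum matching = 5.
König certificate: {X2, X3, X4, X5, Y4} is a vertex cover of size 5 (every listed pair touches it), so no matching can be larger.

5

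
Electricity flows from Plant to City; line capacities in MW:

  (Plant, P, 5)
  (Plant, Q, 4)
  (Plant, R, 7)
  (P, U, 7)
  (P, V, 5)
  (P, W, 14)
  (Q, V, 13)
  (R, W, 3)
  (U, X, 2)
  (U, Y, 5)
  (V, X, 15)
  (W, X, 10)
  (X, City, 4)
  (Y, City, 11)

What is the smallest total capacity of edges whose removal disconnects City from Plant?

9

Augment Plant→P→U→X→City: bottleneck 2, flow now 2.
Augment Plant→P→U→Y→City: bottleneck 3, flow now 5.
Augment Plant→Q→V→X→City: bottleneck 2, flow now 7.
Augment Plant→Q→V→X→U→Y→City: bottleneck 2, flow now 9. (uses reverse residual edge)
No augmenting path remains; maximum flow = 9.
By max-flow min-cut, the minimum cut capacity equals the max flow.
In the residual graph, reachable from Plant: {Plant, Q, R, V, W, X}.
Min-cut edges: Plant→P (5), X→City (4); capacity 5 + 4 = 9.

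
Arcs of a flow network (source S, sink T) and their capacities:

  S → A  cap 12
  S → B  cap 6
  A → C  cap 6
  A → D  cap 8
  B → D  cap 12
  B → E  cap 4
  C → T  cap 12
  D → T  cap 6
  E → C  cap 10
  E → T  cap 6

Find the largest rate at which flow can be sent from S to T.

Augment S→A→C→T: bottleneck 6, flow now 6.
Augment S→A→D→T: bottleneck 6, flow now 12.
Augment S→B→E→T: bottleneck 4, flow now 16.
No augmenting path remains; maximum flow = 16.
In the residual graph, reachable from S: {S, A, B, D}.
Min-cut edges: A→C (6), B→E (4), D→T (6); capacity 6 + 4 + 6 = 16.
This cut is saturated, so no flow can exceed 16.

16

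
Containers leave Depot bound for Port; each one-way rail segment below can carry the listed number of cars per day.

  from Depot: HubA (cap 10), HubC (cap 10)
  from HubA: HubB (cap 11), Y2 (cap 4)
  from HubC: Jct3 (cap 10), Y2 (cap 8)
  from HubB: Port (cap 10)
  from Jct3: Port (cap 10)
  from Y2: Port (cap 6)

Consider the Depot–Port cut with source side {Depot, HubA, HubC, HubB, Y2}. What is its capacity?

Edges leaving {Depot, HubA, HubC, HubB, Y2}: HubC→Jct3 (10), HubB→Port (10), Y2→Port (6).
Cut capacity = 10 + 10 + 6 = 26.

26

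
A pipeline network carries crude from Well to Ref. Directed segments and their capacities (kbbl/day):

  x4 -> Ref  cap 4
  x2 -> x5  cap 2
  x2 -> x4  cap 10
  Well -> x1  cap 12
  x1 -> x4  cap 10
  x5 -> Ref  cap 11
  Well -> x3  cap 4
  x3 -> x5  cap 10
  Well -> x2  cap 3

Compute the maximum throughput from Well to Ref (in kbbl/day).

Augment Well→x1→x4→Ref: bottleneck 4, flow now 4.
Augment Well→x2→x5→Ref: bottleneck 2, flow now 6.
Augment Well→x3→x5→Ref: bottleneck 4, flow now 10.
No augmenting path remains; maximum flow = 10.
In the residual graph, reachable from Well: {Well, x1, x2, x4}.
Min-cut edges: Well→x3 (4), x2→x5 (2), x4→Ref (4); capacity 4 + 2 + 4 = 10.
This cut is saturated, so no flow can exceed 10.

10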